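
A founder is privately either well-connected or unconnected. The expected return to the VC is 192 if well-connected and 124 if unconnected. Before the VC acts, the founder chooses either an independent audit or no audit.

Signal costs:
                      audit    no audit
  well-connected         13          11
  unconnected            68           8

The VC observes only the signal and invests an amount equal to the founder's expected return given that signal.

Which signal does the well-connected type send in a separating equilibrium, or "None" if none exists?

Try well-connected → audit, unconnected → no audit:
  If types separate, audit earns payment 192 and no audit earns 124.
  Well-connected: audit gives 192 − 13 = 179; no audit gives 124 − 11 = 113. No deviation. ✓
  Unconnected: no audit gives 124 − 8 = 116; audit gives 192 − 68 = 124. Would deviate. ✗
Try well-connected → no audit, unconnected → audit:
  If types separate, no audit earns payment 192 and audit earns 124.
  Well-connected: no audit gives 192 − 11 = 181; audit gives 124 − 13 = 111. No deviation. ✓
  Unconnected: audit gives 124 − 68 = 56; no audit gives 192 − 8 = 184. Would deviate. ✗
Neither assignment is incentive-compatible.

None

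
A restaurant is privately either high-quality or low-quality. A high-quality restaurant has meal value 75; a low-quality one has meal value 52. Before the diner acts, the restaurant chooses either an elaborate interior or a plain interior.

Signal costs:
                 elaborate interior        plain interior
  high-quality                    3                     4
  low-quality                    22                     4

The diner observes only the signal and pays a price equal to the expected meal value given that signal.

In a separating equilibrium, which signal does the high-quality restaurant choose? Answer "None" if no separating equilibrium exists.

None

Try high-quality → elaborate interior, low-quality → plain interior:
  If types separate, elaborate interior earns payment 75 and plain interior earns 52.
  High-quality: elaborate interior gives 75 − 3 = 72; plain interior gives 52 − 4 = 48. No deviation. ✓
  Low-quality: plain interior gives 52 − 4 = 48; elaborate interior gives 75 − 22 = 53. Would deviate. ✗
Try high-quality → plain interior, low-quality → elaborate interior:
  If types separate, plain interior earns payment 75 and elaborate interior earns 52.
  High-quality: plain interior gives 75 − 4 = 71; elaborate interior gives 52 − 3 = 49. No deviation. ✓
  Low-quality: elaborate interior gives 52 − 22 = 30; plain interior gives 75 − 4 = 71. Would deviate. ✗
Neither assignment is incentive-compatible.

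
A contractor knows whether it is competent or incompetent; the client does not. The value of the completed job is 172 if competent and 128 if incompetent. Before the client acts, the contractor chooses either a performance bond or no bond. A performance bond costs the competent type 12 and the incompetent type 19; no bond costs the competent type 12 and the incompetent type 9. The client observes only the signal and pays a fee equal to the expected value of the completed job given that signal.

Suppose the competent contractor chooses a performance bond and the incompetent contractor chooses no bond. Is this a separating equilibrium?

No

If types separate, bond earns payment 172 and no bond earns 128.
Competent: bond gives 172 − 12 = 160; no bond gives 128 − 12 = 116. No deviation. ✓
Incompetent: no bond gives 128 − 9 = 119; bond gives 172 − 19 = 153. Would deviate. ✗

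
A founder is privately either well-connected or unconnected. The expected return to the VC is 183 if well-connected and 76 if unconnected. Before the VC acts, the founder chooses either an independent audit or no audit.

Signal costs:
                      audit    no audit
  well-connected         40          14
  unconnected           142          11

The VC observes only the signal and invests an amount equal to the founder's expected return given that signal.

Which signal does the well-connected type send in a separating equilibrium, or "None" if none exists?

audit

Try well-connected → audit, unconnected → no audit:
  Under separation the VC infers type exactly: audit → well-connected (pays 183), no audit → unconnected (pays 76).
  Well-connected: audit gives 183 − 40 = 143; no audit gives 76 − 14 = 62. No deviation. ✓
  Unconnected: no audit gives 76 − 11 = 65; audit gives 183 − 142 = 41. No deviation. ✓
Both hold — the well-connected type sends audit.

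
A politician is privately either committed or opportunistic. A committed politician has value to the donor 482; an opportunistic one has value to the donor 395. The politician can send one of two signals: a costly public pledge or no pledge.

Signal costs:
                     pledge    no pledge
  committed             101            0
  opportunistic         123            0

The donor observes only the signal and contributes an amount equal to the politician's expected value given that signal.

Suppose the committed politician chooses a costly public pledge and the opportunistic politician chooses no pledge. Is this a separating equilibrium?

No

If types separate, pledge earns payment 482 and no pledge earns 395.
Committed: pledge gives 482 − 101 = 381; no pledge gives 395 − 0 = 395. Would deviate. ✗
Opportunistic: no pledge gives 395 − 0 = 395; pledge gives 482 − 123 = 359. No deviation. ✓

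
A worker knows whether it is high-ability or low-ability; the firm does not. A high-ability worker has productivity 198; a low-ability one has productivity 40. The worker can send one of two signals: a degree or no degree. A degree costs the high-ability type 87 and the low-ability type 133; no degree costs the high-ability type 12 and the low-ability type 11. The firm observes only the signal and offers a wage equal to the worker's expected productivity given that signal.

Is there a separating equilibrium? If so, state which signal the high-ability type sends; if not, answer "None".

Try high-ability → degree, low-ability → no degree:
  If types separate, degree earns payment 198 and no degree earns 40.
  High-ability: degree gives 198 − 87 = 111; no degree gives 40 − 12 = 28. No deviation. ✓
  Low-ability: no degree gives 40 − 11 = 29; degree gives 198 − 133 = 65. Would deviate. ✗
Try high-ability → no degree, low-ability → degree:
  If types separate, no degree earns payment 198 and degree earns 40.
  High-ability: no degree gives 198 − 12 = 186; degree gives 40 − 87 = -47. No deviation. ✓
  Low-ability: degree gives 40 − 133 = -93; no degree gives 198 − 11 = 187. Would deviate. ✗
Neither assignment is incentive-compatible.

None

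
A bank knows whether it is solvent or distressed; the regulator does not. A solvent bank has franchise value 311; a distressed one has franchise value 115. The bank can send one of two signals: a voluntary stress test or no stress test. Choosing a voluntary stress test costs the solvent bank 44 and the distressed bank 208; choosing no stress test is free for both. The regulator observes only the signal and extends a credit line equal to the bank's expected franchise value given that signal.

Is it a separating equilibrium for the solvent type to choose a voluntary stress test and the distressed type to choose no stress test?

Under separation the regulator infers type exactly: stress test → solvent (pays 311), no stress test → distressed (pays 115).
Solvent: stress test gives 311 − 44 = 267; no stress test gives 115 − 0 = 115. No deviation. ✓
Distressed: no stress test gives 115 − 0 = 115; stress test gives 311 − 208 = 103. No deviation. ✓
Neither type gains from mimicking the other.

Yes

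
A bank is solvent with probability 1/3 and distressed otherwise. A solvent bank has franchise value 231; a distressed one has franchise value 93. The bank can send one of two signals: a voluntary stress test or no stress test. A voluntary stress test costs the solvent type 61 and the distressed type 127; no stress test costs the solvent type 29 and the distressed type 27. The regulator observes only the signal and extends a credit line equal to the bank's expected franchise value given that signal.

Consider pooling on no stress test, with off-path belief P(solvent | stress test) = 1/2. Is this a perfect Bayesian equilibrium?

Yes

On the equilibrium path (no stress test) the regulator holds the prior 1/3 and pays 1/3·231 + 2/3·93 = 139. Off-path (stress test) belief 1/2 gives 1/2·231 + 1/2·93 = 162.
Solvent: no stress test gives 139 − 29 = 110; stress test gives 162 − 61 = 101. Stays. ✓
Distressed: no stress test gives 139 − 27 = 112; stress test gives 162 − 127 = 35. Stays. ✓
Beliefs are Bayes-consistent on-path and both types best-respond.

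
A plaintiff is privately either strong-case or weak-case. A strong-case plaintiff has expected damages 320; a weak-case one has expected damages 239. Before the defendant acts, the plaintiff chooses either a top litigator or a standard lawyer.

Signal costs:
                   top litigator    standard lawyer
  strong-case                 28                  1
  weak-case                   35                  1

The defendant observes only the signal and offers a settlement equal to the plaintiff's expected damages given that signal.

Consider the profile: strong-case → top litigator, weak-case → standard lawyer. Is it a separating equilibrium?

Under separation the defendant infers type exactly: top litigator → strong-case (pays 320), standard lawyer → weak-case (pays 239).
Strong-case: top litigator gives 320 − 28 = 292; standard lawyer gives 239 − 1 = 238. No deviation. ✓
Weak-case: standard lawyer gives 239 − 1 = 238; top litigator gives 320 − 35 = 285. Would deviate. ✗

No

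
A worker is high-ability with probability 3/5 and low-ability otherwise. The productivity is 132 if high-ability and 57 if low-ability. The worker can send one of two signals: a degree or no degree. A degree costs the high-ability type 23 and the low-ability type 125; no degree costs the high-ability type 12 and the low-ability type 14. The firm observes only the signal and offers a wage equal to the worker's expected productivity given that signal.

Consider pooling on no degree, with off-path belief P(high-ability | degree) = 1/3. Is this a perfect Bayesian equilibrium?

Yes

On the equilibrium path (no degree) the firm holds the prior 3/5 and pays 3/5·132 + 2/5·57 = 102. Off-path (degree) belief 1/3 gives 1/3·132 + 2/3·57 = 82.
High-ability: no degree gives 102 − 12 = 90; degree gives 82 − 23 = 59. Stays. ✓
Low-ability: no degree gives 102 − 14 = 88; degree gives 82 − 125 = -43. Stays. ✓
Beliefs are Bayes-consistent on-path and both types best-respond.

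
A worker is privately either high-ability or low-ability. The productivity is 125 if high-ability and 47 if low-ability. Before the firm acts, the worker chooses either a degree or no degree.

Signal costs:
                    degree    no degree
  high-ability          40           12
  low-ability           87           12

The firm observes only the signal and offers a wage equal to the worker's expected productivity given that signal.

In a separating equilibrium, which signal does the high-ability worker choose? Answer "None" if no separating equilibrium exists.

Try high-ability → degree, low-ability → no degree:
  If types separate, degree earns payment 125 and no degree earns 47.
  High-ability: degree gives 125 − 40 = 85; no degree gives 47 − 12 = 35. No deviation. ✓
  Low-ability: no degree gives 47 − 12 = 35; degree gives 125 − 87 = 38. Would deviate. ✗
Try high-ability → no degree, low-ability → degree:
  If types separate, no degree earns payment 125 and degree earns 47.
  High-ability: no degree gives 125 − 12 = 113; degree gives 47 − 40 = 7. No deviation. ✓
  Low-ability: degree gives 47 − 87 = -40; no degree gives 125 − 12 = 113. Would deviate. ✗
Neither assignment is incentive-compatible.

None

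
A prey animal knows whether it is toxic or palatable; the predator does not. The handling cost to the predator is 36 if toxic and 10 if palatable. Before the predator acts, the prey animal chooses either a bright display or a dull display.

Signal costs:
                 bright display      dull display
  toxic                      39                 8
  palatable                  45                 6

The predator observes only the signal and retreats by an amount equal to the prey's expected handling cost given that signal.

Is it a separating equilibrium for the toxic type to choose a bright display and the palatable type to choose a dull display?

Under separation the predator infers type exactly: bright display → toxic (pays 36), dull display → palatable (pays 10).
Toxic: bright display gives 36 − 39 = -3; dull display gives 10 − 8 = 2. Would deviate. ✗
Palatable: dull display gives 10 − 6 = 4; bright display gives 36 − 45 = -9. No deviation. ✓

No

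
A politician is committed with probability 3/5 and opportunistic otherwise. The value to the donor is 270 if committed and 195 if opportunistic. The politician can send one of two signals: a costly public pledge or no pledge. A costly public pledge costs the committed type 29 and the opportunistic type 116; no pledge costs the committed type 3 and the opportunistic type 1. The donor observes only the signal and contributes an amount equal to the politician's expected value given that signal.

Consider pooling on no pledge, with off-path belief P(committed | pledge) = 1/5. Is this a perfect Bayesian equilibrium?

Yes

On the equilibrium path (no pledge) the donor holds the prior 3/5 and pays 3/5·270 + 2/5·195 = 240. Off-path (pledge) belief 1/5 gives 1/5·270 + 4/5·195 = 210.
Committed: no pledge gives 240 − 3 = 237; pledge gives 210 − 29 = 181. Stays. ✓
Opportunistic: no pledge gives 240 − 1 = 239; pledge gives 210 − 116 = 94. Stays. ✓
Beliefs are Bayes-consistent on-path and both types best-respond.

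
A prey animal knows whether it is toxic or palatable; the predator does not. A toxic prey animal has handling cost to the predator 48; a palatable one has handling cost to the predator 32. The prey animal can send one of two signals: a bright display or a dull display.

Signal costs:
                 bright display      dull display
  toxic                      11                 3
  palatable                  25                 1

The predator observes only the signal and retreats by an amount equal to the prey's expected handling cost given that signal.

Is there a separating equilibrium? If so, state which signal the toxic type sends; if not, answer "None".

Try toxic → bright display, palatable → dull display:
  If types separate, bright display earns payment 48 and dull display earns 32.
  Toxic: bright display gives 48 − 11 = 37; dull display gives 32 − 3 = 29. No deviation. ✓
  Palatable: dull display gives 32 − 1 = 31; bright display gives 48 − 25 = 23. No deviation. ✓
Both hold — the toxic type sends bright display.

bright display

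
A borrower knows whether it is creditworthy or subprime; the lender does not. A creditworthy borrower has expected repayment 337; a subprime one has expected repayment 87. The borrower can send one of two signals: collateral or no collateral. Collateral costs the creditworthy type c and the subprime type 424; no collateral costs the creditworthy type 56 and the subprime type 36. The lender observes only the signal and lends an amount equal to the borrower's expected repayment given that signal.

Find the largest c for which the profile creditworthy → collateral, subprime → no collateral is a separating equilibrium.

Under separation: collateral → creditworthy (pays 337); no collateral → subprime (pays 87).
Subprime: 87 − 36 = 51 ≥ 337 − 424 = -87. Holds regardless of c. ✓
Creditworthy: 337 − c ≥ 87 − 56, so c ≤ 337 − 31 = 306.

306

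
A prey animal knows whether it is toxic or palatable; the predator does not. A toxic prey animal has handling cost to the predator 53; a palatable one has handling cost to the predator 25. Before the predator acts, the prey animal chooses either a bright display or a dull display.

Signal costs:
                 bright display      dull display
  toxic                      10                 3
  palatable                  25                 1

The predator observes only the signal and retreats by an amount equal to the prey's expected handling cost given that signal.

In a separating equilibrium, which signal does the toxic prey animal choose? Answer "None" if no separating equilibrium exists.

None

Try toxic → bright display, palatable → dull display:
  If types separate, bright display earns payment 53 and dull display earns 25.
  Toxic: bright display gives 53 − 10 = 43; dull display gives 25 − 3 = 22. No deviation. ✓
  Palatable: dull display gives 25 − 1 = 24; bright display gives 53 − 25 = 28. Would deviate. ✗
Try toxic → dull display, palatable → bright display:
  If types separate, dull display earns payment 53 and bright display earns 25.
  Toxic: dull display gives 53 − 3 = 50; bright display gives 25 − 10 = 15. No deviation. ✓
  Palatable: bright display gives 25 − 25 = 0; dull display gives 53 − 1 = 52. Would deviate. ✗
Neither assignment is incentive-compatible.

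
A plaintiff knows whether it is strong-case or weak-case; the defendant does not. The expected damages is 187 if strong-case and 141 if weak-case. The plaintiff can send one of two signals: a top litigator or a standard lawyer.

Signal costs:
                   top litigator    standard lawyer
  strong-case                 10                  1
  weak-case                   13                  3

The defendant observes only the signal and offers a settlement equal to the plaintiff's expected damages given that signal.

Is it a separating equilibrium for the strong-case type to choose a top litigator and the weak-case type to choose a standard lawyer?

No

If types separate, top litigator earns payment 187 and standard lawyer earns 141.
Strong-case: top litigator gives 187 − 10 = 177; standard lawyer gives 141 − 1 = 140. No deviation. ✓
Weak-case: standard lawyer gives 141 − 3 = 138; top litigator gives 187 − 13 = 174. Would deviate. ✗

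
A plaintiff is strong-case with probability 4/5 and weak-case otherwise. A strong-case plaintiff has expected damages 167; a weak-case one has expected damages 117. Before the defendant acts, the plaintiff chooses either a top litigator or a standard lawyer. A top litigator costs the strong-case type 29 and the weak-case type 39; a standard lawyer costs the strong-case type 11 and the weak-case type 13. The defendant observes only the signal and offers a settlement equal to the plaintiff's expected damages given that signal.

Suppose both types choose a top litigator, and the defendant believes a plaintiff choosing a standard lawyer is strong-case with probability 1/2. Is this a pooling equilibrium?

No

On the equilibrium path (top litigator) the defendant holds the prior 4/5 and pays 4/5·167 + 1/5·117 = 157. Off-path (standard lawyer) belief 1/2 gives 1/2·167 + 1/2·117 = 142.
Strong-case: top litigator gives 157 − 29 = 128; standard lawyer gives 142 − 11 = 131. Deviates. ✗
Weak-case: top litigator gives 157 − 39 = 118; standard lawyer gives 142 − 13 = 129. Deviates. ✗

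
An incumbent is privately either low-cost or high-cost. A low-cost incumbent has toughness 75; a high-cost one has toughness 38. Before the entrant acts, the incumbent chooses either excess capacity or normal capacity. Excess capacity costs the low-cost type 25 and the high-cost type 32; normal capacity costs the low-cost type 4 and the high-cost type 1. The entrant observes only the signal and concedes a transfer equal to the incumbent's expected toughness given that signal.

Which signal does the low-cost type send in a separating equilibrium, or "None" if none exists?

Try low-cost → excess capacity, high-cost → normal capacity:
  Under separation the entrant infers type exactly: excess capacity → low-cost (pays 75), normal capacity → high-cost (pays 38).
  Low-cost: excess capacity gives 75 − 25 = 50; normal capacity gives 38 − 4 = 34. No deviation. ✓
  High-cost: normal capacity gives 38 − 1 = 37; excess capacity gives 75 − 32 = 43. Would deviate. ✗
Try low-cost → normal capacity, high-cost → excess capacity:
  Under separation the entrant infers type exactly: normal capacity → low-cost (pays 75), excess capacity → high-cost (pays 38).
  Low-cost: normal capacity gives 75 − 4 = 71; excess capacity gives 38 − 25 = 13. No deviation. ✓
  High-cost: excess capacity gives 38 − 32 = 6; normal capacity gives 75 − 1 = 74. Would deviate. ✗
Neither assignment is incentive-compatible.

None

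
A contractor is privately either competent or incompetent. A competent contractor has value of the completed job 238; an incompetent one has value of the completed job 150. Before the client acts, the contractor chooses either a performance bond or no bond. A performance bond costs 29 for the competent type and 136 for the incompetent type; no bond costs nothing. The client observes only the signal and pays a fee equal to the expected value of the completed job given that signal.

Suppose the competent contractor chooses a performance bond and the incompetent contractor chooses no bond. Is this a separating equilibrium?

Under separation the client infers type exactly: bond → competent (pays 238), no bond → incompetent (pays 150).
Competent: bond gives 238 − 29 = 209; no bond gives 150 − 0 = 150. No deviation. ✓
Incompetent: no bond gives 150 − 0 = 150; bond gives 238 − 136 = 102. No deviation. ✓
Neither type gains from mimicking the other.

Yes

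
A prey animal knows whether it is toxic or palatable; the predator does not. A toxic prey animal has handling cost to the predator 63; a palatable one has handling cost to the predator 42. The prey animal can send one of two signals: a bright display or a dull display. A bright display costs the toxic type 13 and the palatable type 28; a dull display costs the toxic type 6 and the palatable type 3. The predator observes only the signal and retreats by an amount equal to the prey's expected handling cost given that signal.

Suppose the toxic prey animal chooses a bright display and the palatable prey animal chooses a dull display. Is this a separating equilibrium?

Under separation the predator infers type exactly: bright display → toxic (pays 63), dull display → palatable (pays 42).
Toxic: bright display gives 63 − 13 = 50; dull display gives 42 − 6 = 36. No deviation. ✓
Palatable: dull display gives 42 − 3 = 39; bright display gives 63 − 28 = 35. No deviation. ✓
Both incentive constraints hold.

Yes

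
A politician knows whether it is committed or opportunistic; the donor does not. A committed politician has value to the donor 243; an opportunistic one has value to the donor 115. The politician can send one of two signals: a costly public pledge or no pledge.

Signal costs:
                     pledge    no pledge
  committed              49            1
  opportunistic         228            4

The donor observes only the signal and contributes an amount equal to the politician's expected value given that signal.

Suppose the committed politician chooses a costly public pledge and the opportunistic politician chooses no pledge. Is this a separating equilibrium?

Yes

If types separate, pledge earns payment 243 and no pledge earns 115.
Committed: pledge gives 243 − 49 = 194; no pledge gives 115 − 1 = 114. No deviation. ✓
Opportunistic: no pledge gives 115 − 4 = 111; pledge gives 243 − 228 = 15. No deviation. ✓
Both incentive constraints hold.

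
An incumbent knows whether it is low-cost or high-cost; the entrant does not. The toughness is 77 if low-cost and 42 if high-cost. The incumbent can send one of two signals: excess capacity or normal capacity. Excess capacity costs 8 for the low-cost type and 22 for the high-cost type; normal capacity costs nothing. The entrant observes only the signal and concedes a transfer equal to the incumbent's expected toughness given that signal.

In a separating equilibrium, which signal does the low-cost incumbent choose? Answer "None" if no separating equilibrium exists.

Try low-cost → excess capacity, high-cost → normal capacity:
  If types separate, excess capacity earns payment 77 and normal capacity earns 42.
  Low-cost: excess capacity gives 77 − 8 = 69; normal capacity gives 42 − 0 = 42. No deviation. ✓
  High-cost: normal capacity gives 42 − 0 = 42; excess capacity gives 77 − 22 = 55. Would deviate. ✗
Try low-cost → normal capacity, high-cost → excess capacity:
  If types separate, normal capacity earns payment 77 and excess capacity earns 42.
  Low-cost: normal capacity gives 77 − 0 = 77; excess capacity gives 42 − 8 = 34. No deviation. ✓
  High-cost: excess capacity gives 42 − 22 = 20; normal capacity gives 77 − 0 = 77. Would deviate. ✗
Neither assignment is incentive-compatible.

None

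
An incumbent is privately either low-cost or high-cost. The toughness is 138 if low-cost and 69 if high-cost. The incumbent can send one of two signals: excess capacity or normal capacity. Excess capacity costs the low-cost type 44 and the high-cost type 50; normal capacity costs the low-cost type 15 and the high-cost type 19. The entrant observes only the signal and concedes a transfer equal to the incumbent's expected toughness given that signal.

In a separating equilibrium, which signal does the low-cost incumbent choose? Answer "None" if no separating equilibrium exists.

None

Try low-cost → excess capacity, high-cost → normal capacity:
  If types separate, excess capacity earns payment 138 and normal capacity earns 69.
  Low-cost: excess capacity gives 138 − 44 = 94; normal capacity gives 69 − 15 = 54. No deviation. ✓
  High-cost: normal capacity gives 69 − 19 = 50; excess capacity gives 138 − 50 = 88. Would deviate. ✗
Try low-cost → normal capacity, high-cost → excess capacity:
  If types separate, normal capacity earns payment 138 and excess capacity earns 69.
  Low-cost: normal capacity gives 138 − 15 = 123; excess capacity gives 69 − 44 = 25. No deviation. ✓
  High-cost: excess capacity gives 69 − 50 = 19; normal capacity gives 138 − 19 = 119. Would deviate. ✗
Neither assignment is incentive-compatible.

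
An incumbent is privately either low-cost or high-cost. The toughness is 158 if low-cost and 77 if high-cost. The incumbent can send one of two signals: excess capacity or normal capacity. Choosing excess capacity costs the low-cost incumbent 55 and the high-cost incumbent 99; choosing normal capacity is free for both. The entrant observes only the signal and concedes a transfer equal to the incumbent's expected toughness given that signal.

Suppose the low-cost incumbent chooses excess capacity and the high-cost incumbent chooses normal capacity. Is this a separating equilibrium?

If types separate, excess capacity earns payment 158 and normal capacity earns 77.
Low-cost: excess capacity gives 158 − 55 = 103; normal capacity gives 77 − 0 = 77. No deviation. ✓
High-cost: normal capacity gives 77 − 0 = 77; excess capacity gives 158 − 99 = 59. No deviation. ✓
Neither type gains from mimicking the other.

Yes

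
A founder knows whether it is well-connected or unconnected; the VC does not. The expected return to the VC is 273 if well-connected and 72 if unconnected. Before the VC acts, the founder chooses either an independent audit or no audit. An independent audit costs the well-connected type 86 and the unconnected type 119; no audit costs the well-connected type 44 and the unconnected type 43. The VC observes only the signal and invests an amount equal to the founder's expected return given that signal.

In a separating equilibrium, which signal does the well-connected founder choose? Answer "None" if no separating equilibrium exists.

None

Try well-connected → audit, unconnected → no audit:
  Under separation the VC infers type exactly: audit → well-connected (pays 273), no audit → unconnected (pays 72).
  Well-connected: audit gives 273 − 86 = 187; no audit gives 72 − 44 = 28. No deviation. ✓
  Unconnected: no audit gives 72 − 43 = 29; audit gives 273 − 119 = 154. Would deviate. ✗
Try well-connected → no audit, unconnected → audit:
  Under separation the VC infers type exactly: no audit → well-connected (pays 273), audit → unconnected (pays 72).
  Well-connected: no audit gives 273 − 44 = 229; audit gives 72 − 86 = -14. No deviation. ✓
  Unconnected: audit gives 72 − 119 = -47; no audit gives 273 − 43 = 230. Would deviate. ✗
Neither assignment is incentive-compatible.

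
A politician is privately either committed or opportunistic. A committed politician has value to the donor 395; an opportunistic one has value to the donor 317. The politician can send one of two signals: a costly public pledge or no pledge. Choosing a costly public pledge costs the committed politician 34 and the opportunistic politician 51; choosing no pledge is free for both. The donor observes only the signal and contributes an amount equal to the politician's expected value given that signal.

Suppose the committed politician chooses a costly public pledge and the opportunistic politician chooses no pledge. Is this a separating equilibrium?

If types separate, pledge earns payment 395 and no pledge earns 317.
Committed: pledge gives 395 − 34 = 361; no pledge gives 317 − 0 = 317. No deviation. ✓
Opportunistic: no pledge gives 317 − 0 = 317; pledge gives 395 − 51 = 344. Would deviate. ✗

No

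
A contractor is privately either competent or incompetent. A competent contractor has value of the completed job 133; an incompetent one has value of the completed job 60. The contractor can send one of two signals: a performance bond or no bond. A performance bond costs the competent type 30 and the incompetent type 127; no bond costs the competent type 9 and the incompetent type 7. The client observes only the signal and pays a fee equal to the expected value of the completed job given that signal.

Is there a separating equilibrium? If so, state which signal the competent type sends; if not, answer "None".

bond

Try competent → bond, incompetent → no bond:
  If types separate, bond earns payment 133 and no bond earns 60.
  Competent: bond gives 133 − 30 = 103; no bond gives 60 − 9 = 51. No deviation. ✓
  Incompetent: no bond gives 60 − 7 = 53; bond gives 133 − 127 = 6. No deviation. ✓
Both hold — the competent type sends bond.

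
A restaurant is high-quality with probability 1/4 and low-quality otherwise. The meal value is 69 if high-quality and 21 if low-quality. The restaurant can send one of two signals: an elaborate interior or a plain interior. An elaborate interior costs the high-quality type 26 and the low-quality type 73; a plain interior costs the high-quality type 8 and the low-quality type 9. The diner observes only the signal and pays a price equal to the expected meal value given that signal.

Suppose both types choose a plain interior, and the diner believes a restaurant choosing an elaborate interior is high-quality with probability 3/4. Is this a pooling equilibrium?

No

On the equilibrium path (plain interior) the diner holds the prior 1/4 and pays 1/4·69 + 3/4·21 = 33. Off-path (elaborate interior) belief 3/4 gives 3/4·69 + 1/4·21 = 57.
High-quality: plain interior gives 33 − 8 = 25; elaborate interior gives 57 − 26 = 31. Deviates. ✗
Low-quality: plain interior gives 33 − 9 = 24; elaborate interior gives 57 − 73 = -16. Stays. ✓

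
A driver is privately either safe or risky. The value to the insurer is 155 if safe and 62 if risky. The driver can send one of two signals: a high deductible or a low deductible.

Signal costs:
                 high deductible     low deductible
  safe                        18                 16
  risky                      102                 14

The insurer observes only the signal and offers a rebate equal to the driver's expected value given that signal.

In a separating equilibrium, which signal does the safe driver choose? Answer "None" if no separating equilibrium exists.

Try safe → high deductible, risky → low deductible:
  If types separate, high deductible earns payment 155 and low deductible earns 62.
  Safe: high deductible gives 155 − 18 = 137; low deductible gives 62 − 16 = 46. No deviation. ✓
  Risky: low deductible gives 62 − 14 = 48; high deductible gives 155 − 102 = 53. Would deviate. ✗
Try safe → low deductible, risky → high deductible:
  If types separate, low deductible earns payment 155 and high deductible earns 62.
  Safe: low deductible gives 155 − 16 = 139; high deductible gives 62 − 18 = 44. No deviation. ✓
  Risky: high deductible gives 62 − 102 = -40; low deductible gives 155 − 14 = 141. Would deviate. ✗
Neither assignment is incentive-compatible.

None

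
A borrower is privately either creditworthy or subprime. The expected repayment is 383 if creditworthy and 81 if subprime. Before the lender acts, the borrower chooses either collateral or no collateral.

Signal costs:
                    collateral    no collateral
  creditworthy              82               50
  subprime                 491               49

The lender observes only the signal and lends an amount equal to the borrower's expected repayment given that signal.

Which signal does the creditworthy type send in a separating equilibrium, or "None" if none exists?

collateral

Try creditworthy → collateral, subprime → no collateral:
  Under separation the lender infers type exactly: collateral → creditworthy (pays 383), no collateral → subprime (pays 81).
  Creditworthy: collateral gives 383 − 82 = 301; no collateral gives 81 − 50 = 31. No deviation. ✓
  Subprime: no collateral gives 81 − 49 = 32; collateral gives 383 − 491 = -108. No deviation. ✓
Both hold — the creditworthy type sends collateral.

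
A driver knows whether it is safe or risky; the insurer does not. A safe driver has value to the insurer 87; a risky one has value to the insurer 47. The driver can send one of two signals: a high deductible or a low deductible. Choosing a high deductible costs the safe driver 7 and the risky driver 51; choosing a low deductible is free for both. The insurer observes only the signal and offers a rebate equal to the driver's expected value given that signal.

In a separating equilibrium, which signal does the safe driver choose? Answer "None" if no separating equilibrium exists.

Try safe → high deductible, risky → low deductible:
  Under separation the insurer infers type exactly: high deductible → safe (pays 87), low deductible → risky (pays 47).
  Safe: high deductible gives 87 − 7 = 80; low deductible gives 47 − 0 = 47. No deviation. ✓
  Risky: low deductible gives 47 − 0 = 47; high deductible gives 87 − 51 = 36. No deviation. ✓
Both hold — the safe type sends high deductible.

high deductible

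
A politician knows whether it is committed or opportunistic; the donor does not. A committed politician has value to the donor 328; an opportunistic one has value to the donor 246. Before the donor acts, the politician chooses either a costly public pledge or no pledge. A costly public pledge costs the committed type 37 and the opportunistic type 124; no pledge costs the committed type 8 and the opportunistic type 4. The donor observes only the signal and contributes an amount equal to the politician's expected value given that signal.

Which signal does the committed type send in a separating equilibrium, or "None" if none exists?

pledge

Try committed → pledge, opportunistic → no pledge:
  Under separation the donor infers type exactly: pledge → committed (pays 328), no pledge → opportunistic (pays 246).
  Committed: pledge gives 328 − 37 = 291; no pledge gives 246 − 8 = 238. No deviation. ✓
  Opportunistic: no pledge gives 246 − 4 = 242; pledge gives 328 − 124 = 204. No deviation. ✓
Both hold — the committed type sends pledge.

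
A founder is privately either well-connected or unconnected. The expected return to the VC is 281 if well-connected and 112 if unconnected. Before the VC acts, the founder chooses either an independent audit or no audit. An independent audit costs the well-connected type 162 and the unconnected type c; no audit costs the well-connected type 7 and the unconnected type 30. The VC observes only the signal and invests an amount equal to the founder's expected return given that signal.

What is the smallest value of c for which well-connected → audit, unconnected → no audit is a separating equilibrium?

Under separation: audit → well-connected (pays 281); no audit → unconnected (pays 112).
Well-connected: 281 − 162 = 119 ≥ 112 − 7 = 105. Holds regardless of c. ✓
Unconnected: 112 − 30 ≥ 281 − c, so c ≥ 281 − 82 = 199.

199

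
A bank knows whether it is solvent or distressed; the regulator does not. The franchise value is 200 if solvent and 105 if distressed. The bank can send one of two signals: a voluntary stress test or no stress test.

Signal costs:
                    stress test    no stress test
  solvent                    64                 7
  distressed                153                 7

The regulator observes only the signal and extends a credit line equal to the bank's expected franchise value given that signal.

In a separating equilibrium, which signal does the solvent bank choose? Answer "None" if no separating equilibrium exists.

stress test

Try solvent → stress test, distressed → no stress test:
  Under separation the regulator infers type exactly: stress test → solvent (pays 200), no stress test → distressed (pays 105).
  Solvent: stress test gives 200 − 64 = 136; no stress test gives 105 − 7 = 98. No deviation. ✓
  Distressed: no stress test gives 105 − 7 = 98; stress test gives 200 − 153 = 47. No deviation. ✓
Both hold — the solvent type sends stress test.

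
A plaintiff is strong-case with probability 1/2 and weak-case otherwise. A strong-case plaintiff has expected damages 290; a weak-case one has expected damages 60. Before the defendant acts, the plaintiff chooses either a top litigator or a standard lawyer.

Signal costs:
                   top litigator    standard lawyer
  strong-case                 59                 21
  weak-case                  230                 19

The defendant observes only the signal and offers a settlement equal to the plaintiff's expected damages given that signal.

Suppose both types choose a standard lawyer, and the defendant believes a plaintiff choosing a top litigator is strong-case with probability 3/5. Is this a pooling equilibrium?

Yes

On the equilibrium path (standard lawyer) the defendant holds the prior 1/2 and pays 1/2·290 + 1/2·60 = 175. Off-path (top litigator) belief 3/5 gives 3/5·290 + 2/5·60 = 198.
Strong-case: standard lawyer gives 175 − 21 = 154; top litigator gives 198 − 59 = 139. Stays. ✓
Weak-case: standard lawyer gives 175 − 19 = 156; top litigator gives 198 − 230 = -32. Stays. ✓
Beliefs are Bayes-consistent on-path and both types best-respond.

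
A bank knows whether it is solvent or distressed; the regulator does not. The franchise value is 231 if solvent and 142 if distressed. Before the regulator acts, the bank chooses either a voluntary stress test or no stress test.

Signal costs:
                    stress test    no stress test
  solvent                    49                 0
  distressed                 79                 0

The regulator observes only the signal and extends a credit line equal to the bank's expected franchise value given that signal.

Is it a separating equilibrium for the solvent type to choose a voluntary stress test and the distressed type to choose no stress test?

No

Under separation the regulator infers type exactly: stress test → solvent (pays 231), no stress test → distressed (pays 142).
Solvent: stress test gives 231 − 49 = 182; no stress test gives 142 − 0 = 142. No deviation. ✓
Distressed: no stress test gives 142 − 0 = 142; stress test gives 231 − 79 = 152. Would deviate. ✗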